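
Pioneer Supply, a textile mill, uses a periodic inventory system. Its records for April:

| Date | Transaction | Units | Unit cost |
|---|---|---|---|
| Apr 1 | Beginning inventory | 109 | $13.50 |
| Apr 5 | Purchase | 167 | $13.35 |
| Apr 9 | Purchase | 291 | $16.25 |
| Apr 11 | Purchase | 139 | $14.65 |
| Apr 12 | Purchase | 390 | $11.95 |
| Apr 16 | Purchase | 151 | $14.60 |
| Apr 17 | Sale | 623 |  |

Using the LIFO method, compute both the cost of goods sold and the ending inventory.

Apr 17, 623 sold [LIFO — newest first]: 151 @ $14.60 + 390 @ $11.95 + 82 @ $14.65 = $8,066.40
Ending inventory: 109 @ $13.50 + 167 @ $13.35 + 291 @ $16.25 + 57 @ $14.65 = $9,264.75

COGS = $8,066.40; ending inventory = $9,264.75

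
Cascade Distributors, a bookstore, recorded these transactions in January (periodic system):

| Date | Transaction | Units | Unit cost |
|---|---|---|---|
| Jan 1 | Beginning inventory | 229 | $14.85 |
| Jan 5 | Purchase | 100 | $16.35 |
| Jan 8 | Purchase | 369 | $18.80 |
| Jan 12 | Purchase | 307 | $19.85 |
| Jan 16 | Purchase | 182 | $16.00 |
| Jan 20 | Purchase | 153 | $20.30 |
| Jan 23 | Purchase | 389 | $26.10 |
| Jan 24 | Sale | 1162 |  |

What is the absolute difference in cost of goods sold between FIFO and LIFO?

$4,148.75

FIFO COGS: 229 @ $14.85 + 100 @ $16.35 + 369 @ $18.80 + 307 @ $19.85 + 157 @ $16.00 = $20,578.80
LIFO COGS: 389 @ $26.10 + 153 @ $20.30 + 182 @ $16.00 + 307 @ $19.85 + 131 @ $18.80 = $24,727.55
Difference = |$20,578.80 − $24,727.55| = $4,148.75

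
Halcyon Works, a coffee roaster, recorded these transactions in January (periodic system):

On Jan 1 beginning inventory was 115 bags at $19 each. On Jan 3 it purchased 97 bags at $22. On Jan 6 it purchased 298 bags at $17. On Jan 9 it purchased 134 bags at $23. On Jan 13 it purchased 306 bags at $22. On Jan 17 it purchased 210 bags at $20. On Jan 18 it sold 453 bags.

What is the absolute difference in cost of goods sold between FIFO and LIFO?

FIFO COGS: 115 @ $19 + 97 @ $22 + 241 @ $17 = $8,416
LIFO COGS: 210 @ $20 + 243 @ $22 = $9,546
Difference = |$8,416 − $9,546| = $1,130

$1,130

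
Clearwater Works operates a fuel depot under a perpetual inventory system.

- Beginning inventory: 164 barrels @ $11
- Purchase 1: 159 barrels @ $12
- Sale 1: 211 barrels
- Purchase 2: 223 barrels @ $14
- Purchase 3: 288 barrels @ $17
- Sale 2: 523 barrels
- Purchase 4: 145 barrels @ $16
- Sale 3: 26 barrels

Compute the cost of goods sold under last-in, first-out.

COGS = $11,046

Sale 1 (211) [LIFO — newest first]: 159 @ $12 + 52 @ $11 = $2,480
Sale 2 (523) [LIFO — newest first]: 288 @ $17 + 223 @ $14 + 12 @ $11 = $8,150
Sale 3 (26) [LIFO — newest first]: 26 @ $16 = $416
Total COGS = $2,480 + $8,150 + $416 = $11,046
Ending inventory: 100 @ $11 + 119 @ $16 = $3,004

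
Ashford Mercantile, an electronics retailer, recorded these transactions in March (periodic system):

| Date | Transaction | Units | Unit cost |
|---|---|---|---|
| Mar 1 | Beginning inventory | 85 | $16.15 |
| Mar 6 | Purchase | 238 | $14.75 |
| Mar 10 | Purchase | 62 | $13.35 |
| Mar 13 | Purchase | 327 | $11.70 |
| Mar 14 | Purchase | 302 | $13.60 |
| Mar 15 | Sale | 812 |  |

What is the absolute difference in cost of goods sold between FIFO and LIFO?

$351.30

FIFO COGS: 85 @ $16.15 + 238 @ $14.75 + 62 @ $13.35 + 327 @ $11.70 + 100 @ $13.60 = $10,896.85
LIFO COGS: 302 @ $13.60 + 327 @ $11.70 + 62 @ $13.35 + 121 @ $14.75 = $10,545.55
Difference = |$10,896.85 − $10,545.55| = $351.30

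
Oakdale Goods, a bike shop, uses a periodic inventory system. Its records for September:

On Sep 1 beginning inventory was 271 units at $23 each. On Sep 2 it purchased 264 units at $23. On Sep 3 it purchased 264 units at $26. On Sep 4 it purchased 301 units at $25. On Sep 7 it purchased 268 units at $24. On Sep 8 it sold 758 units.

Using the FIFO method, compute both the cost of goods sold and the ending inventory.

COGS = $18,103; ending inventory = $15,023

Sep 8, 758 sold [FIFO — oldest first]: 271 @ $23 + 264 @ $23 + 223 @ $26 = $18,103
Ending inventory: 41 @ $26 + 301 @ $25 + 268 @ $24 = $15,023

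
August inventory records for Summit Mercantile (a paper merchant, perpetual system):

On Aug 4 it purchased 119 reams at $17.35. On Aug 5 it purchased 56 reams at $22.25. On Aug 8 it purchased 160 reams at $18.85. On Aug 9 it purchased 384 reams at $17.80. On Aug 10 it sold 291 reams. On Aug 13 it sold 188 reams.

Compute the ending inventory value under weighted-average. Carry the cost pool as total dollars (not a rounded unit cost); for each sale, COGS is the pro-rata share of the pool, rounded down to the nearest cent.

After Aug 4: 119 on hand, pool $2,064.65 (≈ $17.3500 each)
After Aug 5: 175 on hand, pool $3,310.65 (≈ $18.9180 each)
After Aug 8: 335 on hand, pool $6,326.65 (≈ $18.8855 each)
After Aug 9: 719 on hand, pool $13,161.85 (≈ $18.3058 each)
Aug 10, sell 291: 291/719 × $13,161.85 → $5,326.97
Aug 13, sell 188: 188/428 × $7,834.88 → $3,441.48
Total COGS = $5,326.97 + $3,441.48 = $8,768.45
Ending inventory (cost pool remaining) = $4,393.40
Check: goods available $13,161.85 = COGS $8,768.45 + ending $4,393.40

Ending inventory = $4,393.40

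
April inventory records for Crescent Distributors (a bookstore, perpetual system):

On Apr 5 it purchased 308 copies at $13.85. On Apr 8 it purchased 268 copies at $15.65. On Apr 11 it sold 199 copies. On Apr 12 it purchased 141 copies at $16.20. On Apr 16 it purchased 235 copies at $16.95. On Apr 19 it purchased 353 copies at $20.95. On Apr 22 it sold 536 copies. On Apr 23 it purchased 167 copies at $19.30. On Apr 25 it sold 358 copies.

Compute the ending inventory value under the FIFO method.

Apr 11, 199 sold [FIFO — oldest first]: 199 @ $13.85 = $2,756.15
Apr 22, 536 sold [FIFO — oldest first]: 109 @ $13.85 + 268 @ $15.65 + 141 @ $16.20 + 18 @ $16.95 = $8,293.15
Apr 25, 358 sold [FIFO — oldest first]: 217 @ $16.95 + 141 @ $20.95 = $6,632.10
Total COGS = $2,756.15 + $8,293.15 + $6,632.10 = $17,681.40
Ending inventory: 212 @ $20.95 + 167 @ $19.30 = $7,664.50

Ending inventory = $7,664.50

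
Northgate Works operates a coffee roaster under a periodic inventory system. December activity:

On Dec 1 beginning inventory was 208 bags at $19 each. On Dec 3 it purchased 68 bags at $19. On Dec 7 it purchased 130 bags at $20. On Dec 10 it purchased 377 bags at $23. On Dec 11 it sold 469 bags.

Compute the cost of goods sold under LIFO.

COGS = $10,511

Dec 11, 469 sold [LIFO — newest first]: 377 @ $23 + 92 @ $20 = $10,511
Ending inventory: 208 @ $19 + 68 @ $19 + 38 @ $20 = $6,004
Check: goods available $16,515 = COGS $10,511 + ending $6,004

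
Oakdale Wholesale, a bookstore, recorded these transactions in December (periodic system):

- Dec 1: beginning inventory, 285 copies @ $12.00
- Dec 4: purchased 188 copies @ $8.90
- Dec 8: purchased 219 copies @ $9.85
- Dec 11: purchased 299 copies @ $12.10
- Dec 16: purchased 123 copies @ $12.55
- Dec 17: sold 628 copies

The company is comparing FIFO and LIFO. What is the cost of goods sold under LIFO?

COGS = $7,190.65

FIFO COGS: 285 @ $12.00 + 188 @ $8.90 + 155 @ $9.85 = $6,619.95
LIFO COGS: 123 @ $12.55 + 299 @ $12.10 + 206 @ $9.85 = $7,190.65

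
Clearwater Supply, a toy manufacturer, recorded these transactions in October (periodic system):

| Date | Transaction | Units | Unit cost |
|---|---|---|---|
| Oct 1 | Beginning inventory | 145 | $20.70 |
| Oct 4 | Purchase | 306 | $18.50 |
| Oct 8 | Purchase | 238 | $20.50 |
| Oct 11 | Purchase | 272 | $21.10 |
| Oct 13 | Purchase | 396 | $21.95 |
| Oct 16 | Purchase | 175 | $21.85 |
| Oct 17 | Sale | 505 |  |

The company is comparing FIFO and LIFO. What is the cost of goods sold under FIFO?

COGS = $9,769.50

FIFO COGS: 145 @ $20.70 + 306 @ $18.50 + 54 @ $20.50 = $9,769.50
LIFO COGS: 175 @ $21.85 + 330 @ $21.95 = $11,067.25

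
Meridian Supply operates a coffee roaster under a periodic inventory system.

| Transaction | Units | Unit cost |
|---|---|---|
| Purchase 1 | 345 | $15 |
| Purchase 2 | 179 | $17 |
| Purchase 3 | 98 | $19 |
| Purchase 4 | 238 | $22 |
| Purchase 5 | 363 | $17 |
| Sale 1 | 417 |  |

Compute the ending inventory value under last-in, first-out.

Sale 1 (417) [LIFO — newest first]: 363 @ $17 + 54 @ $22 = $7,359
Ending inventory: 345 @ $15 + 179 @ $17 + 98 @ $19 + 184 @ $22 = $14,128
Check: goods available $21,487 = COGS $7,359 + ending $14,128

Ending inventory = $14,128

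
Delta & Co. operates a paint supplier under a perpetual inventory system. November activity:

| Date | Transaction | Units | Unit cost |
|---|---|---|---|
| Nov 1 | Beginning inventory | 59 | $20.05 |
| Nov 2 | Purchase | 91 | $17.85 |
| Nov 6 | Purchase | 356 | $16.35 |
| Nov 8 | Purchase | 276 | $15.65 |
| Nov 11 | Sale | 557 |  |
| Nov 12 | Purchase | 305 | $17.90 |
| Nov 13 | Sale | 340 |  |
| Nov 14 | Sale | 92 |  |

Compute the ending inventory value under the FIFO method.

Nov 11, 557 sold [FIFO — oldest first]: 59 @ $20.05 + 91 @ $17.85 + 356 @ $16.35 + 51 @ $15.65 = $9,426.05
Nov 13, 340 sold [FIFO — oldest first]: 225 @ $15.65 + 115 @ $17.90 = $5,579.75
Nov 14, 92 sold [FIFO — oldest first]: 92 @ $17.90 = $1,646.80
Total COGS = $9,426.05 + $5,579.75 + $1,646.80 = $16,652.60
Ending inventory: 98 @ $17.90 = $1,754.20

Ending inventory = $1,754.20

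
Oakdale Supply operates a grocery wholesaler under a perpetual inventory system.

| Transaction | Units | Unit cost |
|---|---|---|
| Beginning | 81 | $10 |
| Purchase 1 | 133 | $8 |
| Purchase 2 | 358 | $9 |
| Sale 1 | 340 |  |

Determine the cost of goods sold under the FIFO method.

COGS = $3,008

Sale 1 (340) [FIFO — oldest first]: 81 @ $10 + 133 @ $8 + 126 @ $9 = $3,008
Ending inventory: 232 @ $9 = $2,088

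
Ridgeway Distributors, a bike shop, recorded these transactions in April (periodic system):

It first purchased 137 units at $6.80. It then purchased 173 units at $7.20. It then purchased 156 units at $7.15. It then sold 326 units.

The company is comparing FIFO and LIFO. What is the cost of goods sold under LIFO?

COGS = $2,339.40

FIFO COGS: 137 @ $6.80 + 173 @ $7.20 + 16 @ $7.15 = $2,291.60
LIFO COGS: 156 @ $7.15 + 170 @ $7.20 = $2,339.40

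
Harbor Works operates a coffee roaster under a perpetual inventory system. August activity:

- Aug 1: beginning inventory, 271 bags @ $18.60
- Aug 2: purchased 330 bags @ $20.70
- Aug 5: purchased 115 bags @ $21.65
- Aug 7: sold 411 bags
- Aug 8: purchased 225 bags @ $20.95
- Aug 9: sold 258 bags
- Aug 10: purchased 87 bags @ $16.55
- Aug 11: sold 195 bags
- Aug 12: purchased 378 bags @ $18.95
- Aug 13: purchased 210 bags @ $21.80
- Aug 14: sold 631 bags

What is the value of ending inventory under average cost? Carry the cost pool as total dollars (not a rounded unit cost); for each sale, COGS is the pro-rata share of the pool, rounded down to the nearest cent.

After Aug 1: 271 on hand, pool $5,040.60 (≈ $18.6000 each)
After Aug 2: 601 on hand, pool $11,871.60 (≈ $19.7531 each)
After Aug 5: 716 on hand, pool $14,361.35 (≈ $20.0578 each)
Aug 7, sell 411: 411/716 × $14,361.35 → $8,243.73
After Aug 8: 530 on hand, pool $10,831.37 (≈ $20.4365 each)
Aug 9, sell 258: 258/530 × $10,831.37 → $5,272.62
After Aug 10: 359 on hand, pool $6,998.60 (≈ $19.4947 each)
Aug 11, sell 195: 195/359 × $6,998.60 → $3,801.46
After Aug 12: 542 on hand, pool $10,360.24 (≈ $19.1148 each)
After Aug 13: 752 on hand, pool $14,938.24 (≈ $19.8647 each)
Aug 14, sell 631: 631/752 × $14,938.24 → $12,534.61
Total COGS = $8,243.73 + $5,272.62 + $3,801.46 + $12,534.61 = $29,852.42
Ending inventory (cost pool remaining) = $2,403.63
Check: goods available $32,256.05 = COGS $29,852.42 + ending $2,403.63

Ending inventory = $2,403.63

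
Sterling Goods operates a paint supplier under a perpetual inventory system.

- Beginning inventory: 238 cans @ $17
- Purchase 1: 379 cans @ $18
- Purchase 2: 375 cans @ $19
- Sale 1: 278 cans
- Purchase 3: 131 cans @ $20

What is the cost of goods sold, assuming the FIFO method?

Sale 1 (278) [FIFO — oldest first]: 238 @ $17 + 40 @ $18 = $4,766
Ending inventory: 339 @ $18 + 375 @ $19 + 131 @ $20 = $15,847

COGS = $4,766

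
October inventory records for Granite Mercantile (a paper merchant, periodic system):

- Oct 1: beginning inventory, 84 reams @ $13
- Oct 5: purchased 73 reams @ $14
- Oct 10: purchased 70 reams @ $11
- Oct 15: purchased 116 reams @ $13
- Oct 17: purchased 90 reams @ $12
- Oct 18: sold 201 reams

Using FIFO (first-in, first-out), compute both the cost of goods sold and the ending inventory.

COGS = $2,598; ending inventory = $2,874

Oct 18, 201 sold [FIFO — oldest first]: 84 @ $13 + 73 @ $14 + 44 @ $11 = $2,598
Ending inventory: 26 @ $11 + 116 @ $13 + 90 @ $12 = $2,874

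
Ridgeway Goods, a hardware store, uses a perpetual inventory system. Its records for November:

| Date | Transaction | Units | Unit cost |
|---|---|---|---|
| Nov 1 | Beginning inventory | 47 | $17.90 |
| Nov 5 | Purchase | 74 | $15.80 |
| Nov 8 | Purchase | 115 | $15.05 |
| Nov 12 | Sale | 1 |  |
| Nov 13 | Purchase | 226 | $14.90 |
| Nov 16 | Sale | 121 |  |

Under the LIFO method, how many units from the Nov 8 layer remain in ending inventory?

Nov 12, 1 sold [LIFO — newest first]: 1 @ $15.05 = $15.05
Nov 16, 121 sold [LIFO — newest first]: 121 @ $14.90 = $1,802.90
Total COGS = $15.05 + $1,802.90 = $1,817.95
Ending inventory: 47 @ $17.90 + 74 @ $15.80 + 114 @ $15.05 + 105 @ $14.90 = $5,290.70

114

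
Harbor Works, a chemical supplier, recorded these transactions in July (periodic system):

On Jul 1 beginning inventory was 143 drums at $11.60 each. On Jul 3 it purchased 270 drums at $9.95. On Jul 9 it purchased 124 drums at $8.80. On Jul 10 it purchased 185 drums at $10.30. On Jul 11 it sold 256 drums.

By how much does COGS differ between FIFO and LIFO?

FIFO COGS: 143 @ $11.60 + 113 @ $9.95 = $2,783.15
LIFO COGS: 185 @ $10.30 + 71 @ $8.80 = $2,530.30
Difference = |$2,783.15 − $2,530.30| = $252.85

$252.85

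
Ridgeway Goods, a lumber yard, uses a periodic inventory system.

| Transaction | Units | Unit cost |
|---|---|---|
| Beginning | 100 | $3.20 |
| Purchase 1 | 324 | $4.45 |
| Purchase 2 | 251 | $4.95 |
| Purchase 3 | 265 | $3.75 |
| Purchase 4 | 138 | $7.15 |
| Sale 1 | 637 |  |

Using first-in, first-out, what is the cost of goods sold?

Sale 1 (637) [FIFO — oldest first]: 100 @ $3.20 + 324 @ $4.45 + 213 @ $4.95 = $2,816.15
Ending inventory: 38 @ $4.95 + 265 @ $3.75 + 138 @ $7.15 = $2,168.55
Check: goods available $4,984.70 = COGS $2,816.15 + ending $2,168.55

COGS = $2,816.15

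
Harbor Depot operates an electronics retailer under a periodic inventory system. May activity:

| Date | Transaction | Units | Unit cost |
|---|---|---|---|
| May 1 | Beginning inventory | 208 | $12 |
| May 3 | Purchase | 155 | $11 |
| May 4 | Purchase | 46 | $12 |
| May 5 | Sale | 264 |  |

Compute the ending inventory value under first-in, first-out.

Ending inventory = $1,641

May 5, 264 sold [FIFO — oldest first]: 208 @ $12 + 56 @ $11 = $3,112
Ending inventory: 99 @ $11 + 46 @ $12 = $1,641
Check: goods available $4,753 = COGS $3,112 + ending $1,641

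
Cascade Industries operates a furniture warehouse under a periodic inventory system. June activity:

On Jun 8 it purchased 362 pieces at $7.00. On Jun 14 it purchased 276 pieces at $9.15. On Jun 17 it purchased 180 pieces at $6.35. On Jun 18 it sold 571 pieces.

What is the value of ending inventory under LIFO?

Jun 18, 571 sold [LIFO — newest first]: 180 @ $6.35 + 276 @ $9.15 + 115 @ $7.00 = $4,473.40
Ending inventory: 247 @ $7.00 = $1,729.00
Check: goods available $6,202.40 = COGS $4,473.40 + ending $1,729.00

Ending inventory = $1,729.00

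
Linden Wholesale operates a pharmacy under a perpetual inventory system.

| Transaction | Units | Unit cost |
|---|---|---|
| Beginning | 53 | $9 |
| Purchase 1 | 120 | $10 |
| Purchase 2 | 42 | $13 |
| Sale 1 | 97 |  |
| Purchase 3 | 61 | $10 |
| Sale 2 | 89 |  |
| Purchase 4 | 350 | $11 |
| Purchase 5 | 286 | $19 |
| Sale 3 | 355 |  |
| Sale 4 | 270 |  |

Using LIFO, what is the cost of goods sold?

Sale 1 (97) [LIFO — newest first]: 42 @ $13 + 55 @ $10 = $1,096
Sale 2 (89) [LIFO — newest first]: 61 @ $10 + 28 @ $10 = $890
Sale 3 (355) [LIFO — newest first]: 286 @ $19 + 69 @ $11 = $6,193
Sale 4 (270) [LIFO — newest first]: 270 @ $11 = $2,970
Total COGS = $1,096 + $890 + $6,193 + $2,970 = $11,149
Ending inventory: 53 @ $9 + 37 @ $10 + 11 @ $11 = $968

COGS = $11,149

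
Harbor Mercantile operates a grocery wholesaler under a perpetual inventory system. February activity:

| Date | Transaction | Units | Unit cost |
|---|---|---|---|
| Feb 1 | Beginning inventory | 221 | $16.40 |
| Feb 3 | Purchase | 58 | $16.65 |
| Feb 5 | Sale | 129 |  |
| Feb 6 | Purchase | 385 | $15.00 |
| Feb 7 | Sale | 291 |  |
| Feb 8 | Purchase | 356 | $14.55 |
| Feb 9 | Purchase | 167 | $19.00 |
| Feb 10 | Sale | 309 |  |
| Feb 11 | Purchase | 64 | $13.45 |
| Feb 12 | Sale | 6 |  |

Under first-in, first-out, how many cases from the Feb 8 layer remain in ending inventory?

Feb 5, 129 sold [FIFO — oldest first]: 129 @ $16.40 = $2,115.60
Feb 7, 291 sold [FIFO — oldest first]: 92 @ $16.40 + 58 @ $16.65 + 141 @ $15.00 = $4,589.50
Feb 10, 309 sold [FIFO — oldest first]: 244 @ $15.00 + 65 @ $14.55 = $4,605.75
Feb 12, 6 sold [FIFO — oldest first]: 6 @ $14.55 = $87.30
Total COGS = $2,115.60 + $4,589.50 + $4,605.75 + $87.30 = $11,398.15
Ending inventory: 285 @ $14.55 + 167 @ $19.00 + 64 @ $13.45 = $8,180.55
Check: goods available $19,578.70 = COGS $11,398.15 + ending $8,180.55

285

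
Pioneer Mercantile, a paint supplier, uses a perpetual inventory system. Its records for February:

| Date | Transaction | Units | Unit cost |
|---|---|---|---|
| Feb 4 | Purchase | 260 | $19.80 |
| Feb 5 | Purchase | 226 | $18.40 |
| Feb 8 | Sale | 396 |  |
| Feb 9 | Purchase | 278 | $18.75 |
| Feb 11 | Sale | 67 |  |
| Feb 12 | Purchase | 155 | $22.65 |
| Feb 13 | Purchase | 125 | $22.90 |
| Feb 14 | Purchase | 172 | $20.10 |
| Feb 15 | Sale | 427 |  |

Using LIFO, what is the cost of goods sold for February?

Feb 8, 396 sold [LIFO — newest first]: 226 @ $18.40 + 170 @ $19.80 = $7,524.40
Feb 11, 67 sold [LIFO — newest first]: 67 @ $18.75 = $1,256.25
Feb 15, 427 sold [LIFO — newest first]: 172 @ $20.10 + 125 @ $22.90 + 130 @ $22.65 = $9,264.20
Total COGS = $7,524.40 + $1,256.25 + $9,264.20 = $18,044.85
Ending inventory: 90 @ $19.80 + 211 @ $18.75 + 25 @ $22.65 = $6,304.50

COGS = $18,044.85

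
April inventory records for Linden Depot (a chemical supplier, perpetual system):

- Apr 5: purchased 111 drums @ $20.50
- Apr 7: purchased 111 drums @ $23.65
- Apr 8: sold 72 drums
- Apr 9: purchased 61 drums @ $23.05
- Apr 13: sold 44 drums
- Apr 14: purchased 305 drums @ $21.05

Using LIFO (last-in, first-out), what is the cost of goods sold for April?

Apr 8, 72 sold [LIFO — newest first]: 72 @ $23.65 = $1,702.80
Apr 13, 44 sold [LIFO — newest first]: 44 @ $23.05 = $1,014.20
Total COGS = $1,702.80 + $1,014.20 = $2,717.00
Ending inventory: 111 @ $20.50 + 39 @ $23.65 + 17 @ $23.05 + 305 @ $21.05 = $10,009.95
Check: goods available $12,726.95 = COGS $2,717.00 + ending $10,009.95

COGS = $2,717.00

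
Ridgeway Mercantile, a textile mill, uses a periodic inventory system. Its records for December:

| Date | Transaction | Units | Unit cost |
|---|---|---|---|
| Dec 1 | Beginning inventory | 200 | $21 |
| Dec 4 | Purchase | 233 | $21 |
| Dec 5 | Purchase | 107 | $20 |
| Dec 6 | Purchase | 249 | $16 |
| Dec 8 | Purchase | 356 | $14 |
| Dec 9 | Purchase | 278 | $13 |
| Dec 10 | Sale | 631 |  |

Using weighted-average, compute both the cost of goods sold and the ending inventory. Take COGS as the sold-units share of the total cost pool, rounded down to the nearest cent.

COGS = $10,560.27; ending inventory = $13,254.73

Dec 10, sell 631: 631/1423 × $23,815.00 → $10,560.27
Ending inventory (cost pool remaining) = $13,254.73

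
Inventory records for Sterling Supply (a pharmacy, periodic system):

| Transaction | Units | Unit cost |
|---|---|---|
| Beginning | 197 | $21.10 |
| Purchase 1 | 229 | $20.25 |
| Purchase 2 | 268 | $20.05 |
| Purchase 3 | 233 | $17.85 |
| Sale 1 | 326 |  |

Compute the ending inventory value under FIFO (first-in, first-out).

Ending inventory = $11,557.45

Sale 1 (326) [FIFO — oldest first]: 197 @ $21.10 + 129 @ $20.25 = $6,768.95
Ending inventory: 100 @ $20.25 + 268 @ $20.05 + 233 @ $17.85 = $11,557.45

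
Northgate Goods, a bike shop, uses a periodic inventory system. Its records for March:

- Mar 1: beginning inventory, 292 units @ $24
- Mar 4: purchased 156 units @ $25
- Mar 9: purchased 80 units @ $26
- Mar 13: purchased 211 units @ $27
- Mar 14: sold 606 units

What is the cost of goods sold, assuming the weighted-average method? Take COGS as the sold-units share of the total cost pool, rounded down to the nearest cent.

COGS = $15,322.20

Mar 14, sell 606: 606/739 × $18,685.00 → $15,322.20
Ending inventory (cost pool remaining) = $3,362.80
Check: goods available $18,685.00 = COGS $15,322.20 + ending $3,362.80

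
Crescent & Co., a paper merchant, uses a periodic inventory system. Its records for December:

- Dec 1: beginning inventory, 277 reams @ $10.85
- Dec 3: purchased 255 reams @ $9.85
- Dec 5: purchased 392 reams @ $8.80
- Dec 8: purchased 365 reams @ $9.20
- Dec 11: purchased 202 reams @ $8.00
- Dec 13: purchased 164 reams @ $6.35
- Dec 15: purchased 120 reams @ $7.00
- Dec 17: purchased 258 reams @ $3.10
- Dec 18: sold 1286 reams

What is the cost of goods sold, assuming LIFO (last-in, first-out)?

Dec 18, 1286 sold [LIFO — newest first]: 258 @ $3.10 + 120 @ $7.00 + 164 @ $6.35 + 202 @ $8.00 + 365 @ $9.20 + 177 @ $8.80 = $9,212.80
Ending inventory: 277 @ $10.85 + 255 @ $9.85 + 215 @ $8.80 = $7,409.20

COGS = $9,212.80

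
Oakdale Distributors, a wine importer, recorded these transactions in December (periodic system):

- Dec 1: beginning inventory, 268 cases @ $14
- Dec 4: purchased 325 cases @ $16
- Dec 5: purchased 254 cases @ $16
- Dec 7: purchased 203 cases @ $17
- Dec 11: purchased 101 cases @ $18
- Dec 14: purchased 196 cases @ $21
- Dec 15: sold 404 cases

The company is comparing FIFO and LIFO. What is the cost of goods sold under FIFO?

FIFO COGS: 268 @ $14 + 136 @ $16 = $5,928
LIFO COGS: 196 @ $21 + 101 @ $18 + 107 @ $17 = $7,753

COGS = $5,928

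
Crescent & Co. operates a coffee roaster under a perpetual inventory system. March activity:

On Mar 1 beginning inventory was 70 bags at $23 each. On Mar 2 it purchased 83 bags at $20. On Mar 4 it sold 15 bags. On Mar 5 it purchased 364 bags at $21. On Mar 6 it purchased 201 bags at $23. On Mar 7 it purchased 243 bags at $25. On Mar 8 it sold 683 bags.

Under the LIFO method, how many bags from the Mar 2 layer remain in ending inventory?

68

Mar 4, 15 sold [LIFO — newest first]: 15 @ $20 = $300
Mar 8, 683 sold [LIFO — newest first]: 243 @ $25 + 201 @ $23 + 239 @ $21 = $15,717
Total COGS = $300 + $15,717 = $16,017
Ending inventory: 70 @ $23 + 68 @ $20 + 125 @ $21 = $5,595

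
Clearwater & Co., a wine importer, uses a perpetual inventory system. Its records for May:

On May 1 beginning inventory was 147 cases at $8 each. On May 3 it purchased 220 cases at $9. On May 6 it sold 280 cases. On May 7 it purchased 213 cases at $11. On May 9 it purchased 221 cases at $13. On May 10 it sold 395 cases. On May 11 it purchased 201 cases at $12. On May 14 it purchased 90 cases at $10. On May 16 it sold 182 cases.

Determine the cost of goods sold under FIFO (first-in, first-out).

May 6, 280 sold [FIFO — oldest first]: 147 @ $8 + 133 @ $9 = $2,373
May 10, 395 sold [FIFO — oldest first]: 87 @ $9 + 213 @ $11 + 95 @ $13 = $4,361
May 16, 182 sold [FIFO — oldest first]: 126 @ $13 + 56 @ $12 = $2,310
Total COGS = $2,373 + $4,361 + $2,310 = $9,044
Ending inventory: 145 @ $12 + 90 @ $10 = $2,640

COGS = $9,044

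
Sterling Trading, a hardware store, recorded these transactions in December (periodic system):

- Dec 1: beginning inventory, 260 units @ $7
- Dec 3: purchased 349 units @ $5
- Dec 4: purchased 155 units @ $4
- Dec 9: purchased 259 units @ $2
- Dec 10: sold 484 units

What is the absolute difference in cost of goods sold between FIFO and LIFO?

FIFO COGS: 260 @ $7 + 224 @ $5 = $2,940
LIFO COGS: 259 @ $2 + 155 @ $4 + 70 @ $5 = $1,488
Difference = |$2,940 − $1,488| = $1,452

$1,452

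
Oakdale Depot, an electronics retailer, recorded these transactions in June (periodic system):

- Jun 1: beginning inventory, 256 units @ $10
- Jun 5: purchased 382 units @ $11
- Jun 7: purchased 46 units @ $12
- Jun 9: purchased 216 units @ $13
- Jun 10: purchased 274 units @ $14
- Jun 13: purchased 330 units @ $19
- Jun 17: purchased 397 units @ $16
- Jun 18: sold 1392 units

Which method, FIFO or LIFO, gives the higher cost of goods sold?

FIFO COGS: 256 @ $10 + 382 @ $11 + 46 @ $12 + 216 @ $13 + 274 @ $14 + 218 @ $19 = $18,100
LIFO COGS: 397 @ $16 + 330 @ $19 + 274 @ $14 + 216 @ $13 + 46 @ $12 + 129 @ $11 = $21,237

LIFO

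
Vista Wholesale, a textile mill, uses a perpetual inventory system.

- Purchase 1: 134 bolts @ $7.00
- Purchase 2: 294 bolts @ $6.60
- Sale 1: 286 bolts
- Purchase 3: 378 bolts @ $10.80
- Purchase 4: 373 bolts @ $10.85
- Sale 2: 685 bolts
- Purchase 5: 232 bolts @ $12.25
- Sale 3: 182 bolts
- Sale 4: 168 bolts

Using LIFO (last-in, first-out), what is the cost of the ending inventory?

Ending inventory = $630.00

Sale 1 (286) [LIFO — newest first]: 286 @ $6.60 = $1,887.60
Sale 2 (685) [LIFO — newest first]: 373 @ $10.85 + 312 @ $10.80 = $7,416.65
Sale 3 (182) [LIFO — newest first]: 182 @ $12.25 = $2,229.50
Sale 4 (168) [LIFO — newest first]: 50 @ $12.25 + 66 @ $10.80 + 8 @ $6.60 + 44 @ $7.00 = $1,686.10
Total COGS = $1,887.60 + $7,416.65 + $2,229.50 + $1,686.10 = $13,219.85
Ending inventory: 90 @ $7.00 = $630.00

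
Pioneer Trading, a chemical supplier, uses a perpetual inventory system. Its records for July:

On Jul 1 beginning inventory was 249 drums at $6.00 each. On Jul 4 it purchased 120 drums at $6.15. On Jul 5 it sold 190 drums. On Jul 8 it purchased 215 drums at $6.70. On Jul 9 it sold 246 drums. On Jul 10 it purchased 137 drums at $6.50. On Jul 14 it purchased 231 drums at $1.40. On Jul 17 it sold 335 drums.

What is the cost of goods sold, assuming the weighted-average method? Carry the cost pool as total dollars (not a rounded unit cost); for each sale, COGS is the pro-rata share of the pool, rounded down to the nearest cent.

COGS = $4,128.12

After Jul 1: 249 on hand, pool $1,494.00 (≈ $6.0000 each)
After Jul 4: 369 on hand, pool $2,232.00 (≈ $6.0488 each)
Jul 5, sell 190: 190/369 × $2,232.00 → $1,149.26
After Jul 8: 394 on hand, pool $2,523.24 (≈ $6.4042 each)
Jul 9, sell 246: 246/394 × $2,523.24 → $1,575.42
After Jul 10: 285 on hand, pool $1,838.32 (≈ $6.4502 each)
After Jul 14: 516 on hand, pool $2,161.72 (≈ $4.1894 each)
Jul 17, sell 335: 335/516 × $2,161.72 → $1,403.44
Total COGS = $1,149.26 + $1,575.42 + $1,403.44 = $4,128.12
Ending inventory (cost pool remaining) = $758.28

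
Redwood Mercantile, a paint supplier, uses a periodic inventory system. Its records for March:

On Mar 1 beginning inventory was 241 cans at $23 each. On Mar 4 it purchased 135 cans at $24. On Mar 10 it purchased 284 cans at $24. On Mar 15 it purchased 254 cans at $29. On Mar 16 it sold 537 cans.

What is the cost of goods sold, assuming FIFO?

Mar 16, 537 sold [FIFO — oldest first]: 241 @ $23 + 135 @ $24 + 161 @ $24 = $12,647
Ending inventory: 123 @ $24 + 254 @ $29 = $10,318

COGS = $12,647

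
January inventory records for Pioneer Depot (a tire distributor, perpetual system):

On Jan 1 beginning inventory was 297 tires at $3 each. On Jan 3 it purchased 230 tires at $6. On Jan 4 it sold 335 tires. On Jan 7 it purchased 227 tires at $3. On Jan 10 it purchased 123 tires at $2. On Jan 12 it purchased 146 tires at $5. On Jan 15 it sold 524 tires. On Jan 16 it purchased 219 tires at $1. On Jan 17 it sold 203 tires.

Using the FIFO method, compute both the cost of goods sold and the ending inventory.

Jan 4, 335 sold [FIFO — oldest first]: 297 @ $3 + 38 @ $6 = $1,119
Jan 15, 524 sold [FIFO — oldest first]: 192 @ $6 + 227 @ $3 + 105 @ $2 = $2,043
Jan 17, 203 sold [FIFO — oldest first]: 18 @ $2 + 146 @ $5 + 39 @ $1 = $805
Total COGS = $1,119 + $2,043 + $805 = $3,967
Ending inventory: 180 @ $1 = $180

COGS = $3,967; ending inventory = $180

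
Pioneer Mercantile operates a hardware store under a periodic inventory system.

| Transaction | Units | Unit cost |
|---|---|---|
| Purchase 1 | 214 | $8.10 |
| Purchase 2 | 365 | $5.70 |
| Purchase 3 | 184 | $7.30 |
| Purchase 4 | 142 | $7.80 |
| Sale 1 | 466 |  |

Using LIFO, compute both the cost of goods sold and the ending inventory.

COGS = $3,248.80; ending inventory = $3,015.90

Sale 1 (466) [LIFO — newest first]: 142 @ $7.80 + 184 @ $7.30 + 140 @ $5.70 = $3,248.80
Ending inventory: 214 @ $8.10 + 225 @ $5.70 = $3,015.90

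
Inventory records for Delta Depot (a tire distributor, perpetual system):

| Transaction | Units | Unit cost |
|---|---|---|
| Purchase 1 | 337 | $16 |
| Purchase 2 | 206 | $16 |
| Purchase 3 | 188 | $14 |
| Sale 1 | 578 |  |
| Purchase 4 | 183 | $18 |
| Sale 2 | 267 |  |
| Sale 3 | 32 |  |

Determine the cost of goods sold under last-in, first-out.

COGS = $14,022

Sale 1 (578) [LIFO — newest first]: 188 @ $14 + 206 @ $16 + 184 @ $16 = $8,872
Sale 2 (267) [LIFO — newest first]: 183 @ $18 + 84 @ $16 = $4,638
Sale 3 (32) [LIFO — newest first]: 32 @ $16 = $512
Total COGS = $8,872 + $4,638 + $512 = $14,022
Ending inventory: 37 @ $16 = $592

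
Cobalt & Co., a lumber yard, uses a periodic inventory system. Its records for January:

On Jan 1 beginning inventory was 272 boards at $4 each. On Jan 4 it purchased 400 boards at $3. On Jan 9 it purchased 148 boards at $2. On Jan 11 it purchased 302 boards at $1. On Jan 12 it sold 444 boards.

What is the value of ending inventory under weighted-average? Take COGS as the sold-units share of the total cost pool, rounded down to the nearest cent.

Jan 12, sell 444: 444/1122 × $2,886.00 → $1,142.05
Ending inventory (cost pool remaining) = $1,743.95

Ending inventory = $1,743.95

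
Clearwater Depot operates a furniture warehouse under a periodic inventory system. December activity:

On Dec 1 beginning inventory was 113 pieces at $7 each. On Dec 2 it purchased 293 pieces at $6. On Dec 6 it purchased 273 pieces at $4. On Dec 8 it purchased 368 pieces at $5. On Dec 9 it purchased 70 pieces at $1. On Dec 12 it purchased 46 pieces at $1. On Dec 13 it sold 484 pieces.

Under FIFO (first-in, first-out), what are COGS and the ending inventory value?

Dec 13, 484 sold [FIFO — oldest first]: 113 @ $7 + 293 @ $6 + 78 @ $4 = $2,861
Ending inventory: 195 @ $4 + 368 @ $5 + 70 @ $1 + 46 @ $1 = $2,736
Check: goods available $5,597 = COGS $2,861 + ending $2,736

COGS = $2,861; ending inventory = $2,736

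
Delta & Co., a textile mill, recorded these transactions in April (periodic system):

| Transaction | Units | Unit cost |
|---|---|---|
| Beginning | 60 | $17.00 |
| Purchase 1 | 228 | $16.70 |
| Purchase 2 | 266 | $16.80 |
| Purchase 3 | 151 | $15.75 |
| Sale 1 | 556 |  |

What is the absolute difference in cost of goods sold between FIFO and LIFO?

FIFO COGS: 60 @ $17.00 + 228 @ $16.70 + 266 @ $16.80 + 2 @ $15.75 = $9,327.90
LIFO COGS: 151 @ $15.75 + 266 @ $16.80 + 139 @ $16.70 = $9,168.35
Difference = |$9,327.90 − $9,168.35| = $159.55

$159.55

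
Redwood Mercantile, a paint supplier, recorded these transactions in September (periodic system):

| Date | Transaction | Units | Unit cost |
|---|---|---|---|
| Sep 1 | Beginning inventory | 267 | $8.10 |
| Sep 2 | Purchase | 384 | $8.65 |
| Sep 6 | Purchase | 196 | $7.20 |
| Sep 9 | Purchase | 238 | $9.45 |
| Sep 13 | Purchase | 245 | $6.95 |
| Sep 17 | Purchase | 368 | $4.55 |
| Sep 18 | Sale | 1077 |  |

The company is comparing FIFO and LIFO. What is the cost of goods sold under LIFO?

COGS = $7,296.95

FIFO COGS: 267 @ $8.10 + 384 @ $8.65 + 196 @ $7.20 + 230 @ $9.45 = $9,069.00
LIFO COGS: 368 @ $4.55 + 245 @ $6.95 + 238 @ $9.45 + 196 @ $7.20 + 30 @ $8.65 = $7,296.95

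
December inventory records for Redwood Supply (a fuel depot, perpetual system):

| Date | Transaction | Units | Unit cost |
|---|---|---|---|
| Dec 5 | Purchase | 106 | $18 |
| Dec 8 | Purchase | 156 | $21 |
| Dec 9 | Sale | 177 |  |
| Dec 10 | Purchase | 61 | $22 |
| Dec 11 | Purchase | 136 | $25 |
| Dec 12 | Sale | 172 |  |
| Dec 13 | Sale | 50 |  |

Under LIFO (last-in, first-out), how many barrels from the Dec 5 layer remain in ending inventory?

60

Dec 9, 177 sold [LIFO — newest first]: 156 @ $21 + 21 @ $18 = $3,654
Dec 12, 172 sold [LIFO — newest first]: 136 @ $25 + 36 @ $22 = $4,192
Dec 13, 50 sold [LIFO — newest first]: 25 @ $22 + 25 @ $18 = $1,000
Total COGS = $3,654 + $4,192 + $1,000 = $8,846
Ending inventory: 60 @ $18 = $1,080
Check: goods available $9,926 = COGS $8,846 + ending $1,080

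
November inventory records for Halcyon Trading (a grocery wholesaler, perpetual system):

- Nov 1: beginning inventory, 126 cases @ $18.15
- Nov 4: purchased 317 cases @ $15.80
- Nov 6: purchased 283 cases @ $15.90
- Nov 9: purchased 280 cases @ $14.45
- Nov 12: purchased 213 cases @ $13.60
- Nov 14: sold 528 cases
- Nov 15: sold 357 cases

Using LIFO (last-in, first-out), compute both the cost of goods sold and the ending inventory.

Nov 14, 528 sold [LIFO — newest first]: 213 @ $13.60 + 280 @ $14.45 + 35 @ $15.90 = $7,499.30
Nov 15, 357 sold [LIFO — newest first]: 248 @ $15.90 + 109 @ $15.80 = $5,665.40
Total COGS = $7,499.30 + $5,665.40 = $13,164.70
Ending inventory: 126 @ $18.15 + 208 @ $15.80 = $5,573.30
Check: goods available $18,738.00 = COGS $13,164.70 + ending $5,573.30

COGS = $13,164.70; ending inventory = $5,573.30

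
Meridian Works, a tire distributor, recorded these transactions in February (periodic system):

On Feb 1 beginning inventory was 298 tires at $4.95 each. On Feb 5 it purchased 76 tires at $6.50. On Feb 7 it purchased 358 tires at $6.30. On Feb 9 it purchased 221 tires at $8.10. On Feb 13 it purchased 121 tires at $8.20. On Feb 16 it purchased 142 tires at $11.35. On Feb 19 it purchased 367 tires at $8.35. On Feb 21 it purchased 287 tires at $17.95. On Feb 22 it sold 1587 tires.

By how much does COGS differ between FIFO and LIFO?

FIFO COGS: 298 @ $4.95 + 76 @ $6.50 + 358 @ $6.30 + 221 @ $8.10 + 121 @ $8.20 + 142 @ $11.35 + 367 @ $8.35 + 4 @ $17.95 = $11,754.75
LIFO COGS: 287 @ $17.95 + 367 @ $8.35 + 142 @ $11.35 + 121 @ $8.20 + 221 @ $8.10 + 358 @ $6.30 + 76 @ $6.50 + 15 @ $4.95 = $15,433.75
Difference = |$11,754.75 − $15,433.75| = $3,679.00

$3,679.00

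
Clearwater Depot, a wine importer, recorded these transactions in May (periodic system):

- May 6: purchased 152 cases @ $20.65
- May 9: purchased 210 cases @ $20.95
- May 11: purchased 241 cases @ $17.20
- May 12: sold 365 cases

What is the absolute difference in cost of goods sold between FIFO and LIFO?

FIFO COGS: 152 @ $20.65 + 210 @ $20.95 + 3 @ $17.20 = $7,589.90
LIFO COGS: 241 @ $17.20 + 124 @ $20.95 = $6,743.00
Difference = |$7,589.90 − $6,743.00| = $846.90

$846.90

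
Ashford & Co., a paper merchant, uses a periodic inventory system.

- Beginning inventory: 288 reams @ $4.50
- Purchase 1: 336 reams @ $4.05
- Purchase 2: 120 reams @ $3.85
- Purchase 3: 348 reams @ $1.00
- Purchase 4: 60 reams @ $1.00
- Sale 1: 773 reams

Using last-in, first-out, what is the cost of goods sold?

COGS = $1,862.25

Sale 1 (773) [LIFO — newest first]: 60 @ $1.00 + 348 @ $1.00 + 120 @ $3.85 + 245 @ $4.05 = $1,862.25
Ending inventory: 288 @ $4.50 + 91 @ $4.05 = $1,664.55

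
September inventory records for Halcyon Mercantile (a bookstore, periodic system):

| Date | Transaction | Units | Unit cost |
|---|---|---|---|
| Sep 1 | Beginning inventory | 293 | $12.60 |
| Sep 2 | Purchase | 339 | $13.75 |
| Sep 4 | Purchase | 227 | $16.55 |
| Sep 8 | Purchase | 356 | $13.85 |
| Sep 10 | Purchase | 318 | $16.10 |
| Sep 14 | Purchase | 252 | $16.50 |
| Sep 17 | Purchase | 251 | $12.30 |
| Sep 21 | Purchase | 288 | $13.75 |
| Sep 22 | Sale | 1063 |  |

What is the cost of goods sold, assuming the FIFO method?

Sep 22, 1063 sold [FIFO — oldest first]: 293 @ $12.60 + 339 @ $13.75 + 227 @ $16.55 + 204 @ $13.85 = $14,935.30
Ending inventory: 152 @ $13.85 + 318 @ $16.10 + 252 @ $16.50 + 251 @ $12.30 + 288 @ $13.75 = $18,430.30
Check: goods available $33,365.60 = COGS $14,935.30 + ending $18,430.30

COGS = $14,935.30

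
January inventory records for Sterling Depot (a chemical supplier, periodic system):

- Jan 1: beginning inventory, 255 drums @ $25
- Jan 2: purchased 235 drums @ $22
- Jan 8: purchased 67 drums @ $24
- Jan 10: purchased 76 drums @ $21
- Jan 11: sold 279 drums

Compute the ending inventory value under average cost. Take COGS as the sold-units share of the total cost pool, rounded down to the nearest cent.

Ending inventory = $8,248.26

Jan 11, sell 279: 279/633 × $14,749.00 → $6,500.74
Ending inventory (cost pool remaining) = $8,248.26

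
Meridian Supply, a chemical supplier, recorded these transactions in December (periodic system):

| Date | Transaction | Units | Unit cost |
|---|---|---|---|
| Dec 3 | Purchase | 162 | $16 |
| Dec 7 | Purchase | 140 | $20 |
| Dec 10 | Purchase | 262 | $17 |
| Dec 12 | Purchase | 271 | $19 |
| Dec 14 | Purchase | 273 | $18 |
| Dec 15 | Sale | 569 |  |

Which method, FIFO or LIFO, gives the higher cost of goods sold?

LIFO

FIFO COGS: 162 @ $16 + 140 @ $20 + 262 @ $17 + 5 @ $19 = $9,941
LIFO COGS: 273 @ $18 + 271 @ $19 + 25 @ $17 = $10,488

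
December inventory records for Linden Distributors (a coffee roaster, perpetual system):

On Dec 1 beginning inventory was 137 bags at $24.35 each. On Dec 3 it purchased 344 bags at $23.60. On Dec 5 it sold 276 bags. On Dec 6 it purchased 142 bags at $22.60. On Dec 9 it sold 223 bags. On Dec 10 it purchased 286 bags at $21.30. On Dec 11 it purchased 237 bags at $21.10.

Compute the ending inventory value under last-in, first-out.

Ending inventory = $14,111.90

Dec 5, 276 sold [LIFO — newest first]: 276 @ $23.60 = $6,513.60
Dec 9, 223 sold [LIFO — newest first]: 142 @ $22.60 + 68 @ $23.60 + 13 @ $24.35 = $5,130.55
Total COGS = $6,513.60 + $5,130.55 = $11,644.15
Ending inventory: 124 @ $24.35 + 286 @ $21.30 + 237 @ $21.10 = $14,111.90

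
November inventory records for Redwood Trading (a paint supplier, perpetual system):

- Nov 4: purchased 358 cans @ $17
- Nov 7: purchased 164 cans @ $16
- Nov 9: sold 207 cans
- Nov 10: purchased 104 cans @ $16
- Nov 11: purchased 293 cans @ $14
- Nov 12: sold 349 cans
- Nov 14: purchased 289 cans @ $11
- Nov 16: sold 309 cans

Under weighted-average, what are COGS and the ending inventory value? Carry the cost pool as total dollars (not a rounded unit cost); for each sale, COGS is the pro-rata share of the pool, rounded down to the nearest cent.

COGS = $13,026.39; ending inventory = $4,628.61

After Nov 4: 358 on hand, pool $6,086.00 (≈ $17.0000 each)
After Nov 7: 522 on hand, pool $8,710.00 (≈ $16.6858 each)
Nov 9, sell 207: 207/522 × $8,710.00 → $3,453.96
After Nov 10: 419 on hand, pool $6,920.04 (≈ $16.5156 each)
After Nov 11: 712 on hand, pool $11,022.04 (≈ $15.4804 each)
Nov 12, sell 349: 349/712 × $11,022.04 → $5,402.65
After Nov 14: 652 on hand, pool $8,798.39 (≈ $13.4945 each)
Nov 16, sell 309: 309/652 × $8,798.39 → $4,169.78
Total COGS = $3,453.96 + $5,402.65 + $4,169.78 = $13,026.39
Ending inventory (cost pool remaining) = $4,628.61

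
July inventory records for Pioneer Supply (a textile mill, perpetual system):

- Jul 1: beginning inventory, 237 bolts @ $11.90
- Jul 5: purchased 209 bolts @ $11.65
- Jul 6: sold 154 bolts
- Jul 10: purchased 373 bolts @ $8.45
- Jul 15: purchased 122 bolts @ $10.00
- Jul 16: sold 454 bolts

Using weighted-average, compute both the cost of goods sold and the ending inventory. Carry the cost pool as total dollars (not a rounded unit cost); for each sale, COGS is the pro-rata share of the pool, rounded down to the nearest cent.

After Jul 1: 237 on hand, pool $2,820.30 (≈ $11.9000 each)
After Jul 5: 446 on hand, pool $5,255.15 (≈ $11.7828 each)
Jul 6, sell 154: 154/446 × $5,255.15 → $1,814.55
After Jul 10: 665 on hand, pool $6,592.45 (≈ $9.9135 each)
After Jul 15: 787 on hand, pool $7,812.45 (≈ $9.9269 each)
Jul 16, sell 454: 454/787 × $7,812.45 → $4,506.80
Total COGS = $1,814.55 + $4,506.80 = $6,321.35
Ending inventory (cost pool remaining) = $3,305.65

COGS = $6,321.35; ending inventory = $3,305.65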